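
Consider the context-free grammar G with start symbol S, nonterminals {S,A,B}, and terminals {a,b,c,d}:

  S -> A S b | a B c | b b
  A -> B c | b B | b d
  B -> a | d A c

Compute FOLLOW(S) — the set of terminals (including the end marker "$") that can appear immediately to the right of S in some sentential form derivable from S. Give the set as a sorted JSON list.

Compute FIRST by fixpoint:
[1]
  A via A→b B: +{b}
  B via B→a: +{a}
  B via B→d A c: +{d}
  S via S→A S b: +{b}
  S via S→a B c: +{a}
  FIRST(S)={a,b}  FIRST(A)={b}  FIRST(B)={a,d}
[2]
  A via A→B c: +{a,d}
  S via S→A S b: +{d}
  FIRST(S)={a,b,d}  FIRST(A)={a,b,d}  FIRST(B)={a,d}
[3] (stable)
  FIRST(S)={a,b,d}  FIRST(A)={a,b,d}  FIRST(B)={a,d}

Compute FOLLOW by fixpoint:
seed FOLLOW(S) with $
[1]
  A→B c: FOLLOW(B) ⊇ FIRST(c) = {c}; new: +{c}
  B→d A c: FOLLOW(A) ⊇ FIRST(c) = {c}; new: +{c}
  S→A S b: FOLLOW(A) ⊇ FIRST(S) = {a,b,d}; new: +{a,b,d}
  S→A S b: FOLLOW(S) ⊇ FIRST(b) = {b}; new: +{b}
  FOLLOW[S]={$,b}  FOLLOW[A]={a,b,c,d}  FOLLOW[B]={c}
[2]
  A→b B: FOLLOW(B) ⊇ FOLLOW(A) ⊇ {a,b,c,d}; new: +{a,b,d}
  FOLLOW[S]={$,b}  FOLLOW[A]={a,b,c,d}  FOLLOW[B]={a,b,c,d}
[3] (stable)
  FOLLOW[S]={$,b}  FOLLOW[A]={a,b,c,d}  FOLLOW[B]={a,b,c,d}

FOLLOW(S) = ["$", "b"]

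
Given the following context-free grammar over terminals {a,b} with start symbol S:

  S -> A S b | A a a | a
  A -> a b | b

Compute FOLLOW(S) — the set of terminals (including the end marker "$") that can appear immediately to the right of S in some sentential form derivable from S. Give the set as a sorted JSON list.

Compute FIRST by fixpoint:
round 1:
  A via A→a b: +{a}
  A via A→b: +{b}
  S via S→A S b: +{a,b}
  FIRST(S)={a,b}  FIRST(A)={a,b}
round 2: (no change)
  FIRST(S)={a,b}  FIRST(A)={a,b}

FOLLOW sets:
seed FOLLOW(S) with $
round 1:
  S→A S b: FOLLOW(A) ⊇ FIRST(S) = {a,b}; new: +{a,b}
  S→A S b: FOLLOW(S) ⊇ FIRST(b) = {b}; new: +{b}
  FOLLOW[S]={$,b}  FOLLOW[A]={a,b}
round 2: — fixpoint
  FOLLOW[S]={$,b}  FOLLOW[A]={a,b}

FOLLOW(S) = ["$", "b"]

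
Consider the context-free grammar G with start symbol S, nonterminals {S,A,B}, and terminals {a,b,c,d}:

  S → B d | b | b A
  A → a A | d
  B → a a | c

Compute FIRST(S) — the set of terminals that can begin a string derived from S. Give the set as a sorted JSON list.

FIRST iteration:
pass 1:
  A via A→a A: +{a}
  A via A→d: +{d}
  B via B→a a: +{a}
  B via B→c: +{c}
  S via S→B d: +{a,c}
  S via S→b: +{b}
  FIRST[S]={a,b,c}  FIRST[A]={a,d}  FIRST[B]={a,c}
pass 2: done
  FIRST[S]={a,b,c}  FIRST[A]={a,d}  FIRST[B]={a,c}

FIRST(S) = ["a", "b", "c"]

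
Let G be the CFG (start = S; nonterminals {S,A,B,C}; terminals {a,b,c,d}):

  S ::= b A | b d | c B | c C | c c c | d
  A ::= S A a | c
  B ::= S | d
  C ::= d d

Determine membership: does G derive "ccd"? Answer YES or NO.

Convert to CNF:
  S -> T1 A | T1 T2 | T3 B | T3 C | T3 X6 | d
  A -> S X4 | c
  B -> T1 A | T1 T2 | T3 B | T3 C | T3 X5 | d
  C -> T2 T2
  T0 -> a
  T1 -> b
  T2 -> d
  T3 -> c
  X4 -> A T0
  X5 -> T3 T3
  X6 -> T3 T3

CYK table (by increasing span):
  [0..0]={A,T3}  "c"  orig:{A}
  [1..1]={A,T3}  "c"  orig:{A}
  [2..2]={B,S,T2}  "d"  orig:{B,S}
  [0..1]={X5,X6}  "cc"  orig:{}
  [1..2]={B,S}  "cd"
  [0..2]={B,S}  "ccd"

S ∈ T[0,2] ⇒ YES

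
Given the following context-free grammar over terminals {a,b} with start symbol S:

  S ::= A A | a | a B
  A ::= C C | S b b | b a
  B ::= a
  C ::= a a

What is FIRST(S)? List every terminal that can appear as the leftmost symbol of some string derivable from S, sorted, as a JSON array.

FIRST sets, iterate to fixpoint:
iter 1:
  A via A→b a: +{b}
  B via B→a: +{a}
  C via C→a a: +{a}
  S via S→A A: +{b}
  S via S→a: +{a}
  S: {a,b}  A: {b}  B: {a}  C: {a}
iter 2:
  A via A→C C: +{a}
  S: {a,b}  A: {a,b}  B: {a}  C: {a}
iter 3: — fixpoint
  S: {a,b}  A: {a,b}  B: {a}  C: {a}

FIRST(S) = ["a", "b"]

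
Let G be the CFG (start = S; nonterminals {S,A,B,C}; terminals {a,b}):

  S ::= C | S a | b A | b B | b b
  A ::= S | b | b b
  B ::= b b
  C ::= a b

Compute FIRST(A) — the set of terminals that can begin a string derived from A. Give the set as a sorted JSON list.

Compute FIRST by fixpoint:
[1]
  A via A→b: +{b}
  B via B→b b: +{b}
  C via C→a b: +{a}
  S via S→C: +{a}
  S via S→b A: +{b}
  FIRST(S)={a,b}  FIRST(A)={b}  FIRST(B)={b}  FIRST(C)={a}
[2]
  A via A→S: +{a}
  FIRST(S)={a,b}  FIRST(A)={a,b}  FIRST(B)={b}  FIRST(C)={a}
[3] — fixpoint
  FIRST(S)={a,b}  FIRST(A)={a,b}  FIRST(B)={b}  FIRST(C)={a}

FIRST(A) = ["a", "b"]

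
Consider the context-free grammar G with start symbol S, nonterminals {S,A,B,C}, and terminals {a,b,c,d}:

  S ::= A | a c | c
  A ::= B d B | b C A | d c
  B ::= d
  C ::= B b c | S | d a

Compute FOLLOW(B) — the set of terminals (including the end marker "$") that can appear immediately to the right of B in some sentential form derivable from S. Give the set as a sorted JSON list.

FIRST iteration:
[1]
  A via A→b C A: +{b}
  A via A→d c: +{d}
  B via B→d: +{d}
  C via C→B b c: +{d}
  S via S→A: +{b,d}
  S via S→a c: +{a}
  S via S→c: +{c}
  FIRST(S)={a,b,c,d}  FIRST(A)={b,d}  FIRST(B)={d}  FIRST(C)={d}
[2]
  C via C→S: +{a,b,c}
  FIRST(S)={a,b,c,d}  FIRST(A)={b,d}  FIRST(B)={d}  FIRST(C)={a,b,c,d}
[3] done
  FIRST(S)={a,b,c,d}  FIRST(A)={b,d}  FIRST(B)={d}  FIRST(C)={a,b,c,d}

Compute FOLLOW by fixpoint:
seed FOLLOW(S) with $
round 1:
  A→B d B: FOLLOW(B) ⊇ FIRST(d) = {d}; new: +{d}
  A→b C A: FOLLOW(C) ⊇ FIRST(A) = {b,d}; new: +{b,d}
  C→B b c: FOLLOW(B) ⊇ FIRST(b) = {b}; new: +{b}
  C→S: FOLLOW(S) ⊇ FOLLOW(C) ⊇ {b,d}; new: +{b,d}
  S→A: FOLLOW(A) ⊇ FOLLOW(S) ⊇ {$,b,d}; new: +{$,b,d}
  FOLLOW(S)={$,b,d}  FOLLOW(A)={$,b,d}  FOLLOW(B)={b,d}  FOLLOW(C)={b,d}
round 2:
  A→B d B: FOLLOW(B) ⊇ FOLLOW(A) ⊇ {$,b,d}; new: +{$}
  FOLLOW(S)={$,b,d}  FOLLOW(A)={$,b,d}  FOLLOW(B)={$,b,d}  FOLLOW(C)={b,d}
round 3: — fixpoint
  FOLLOW(S)={$,b,d}  FOLLOW(A)={$,b,d}  FOLLOW(B)={$,b,d}  FOLLOW(C)={b,d}

FOLLOW(B) = ["$", "b", "d"]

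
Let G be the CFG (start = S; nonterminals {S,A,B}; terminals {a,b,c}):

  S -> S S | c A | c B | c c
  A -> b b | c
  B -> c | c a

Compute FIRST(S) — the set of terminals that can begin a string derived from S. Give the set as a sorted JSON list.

FIRST iteration:
[1]
  A via A→b b: +{b}
  A via A→c: +{c}
  B via B→c: +{c}
  S via S→c A: +{c}
  S: {c}  A: {b,c}  B: {c}
[2] (stable)
  S: {c}  A: {b,c}  B: {c}

FIRST(S) = ["c"]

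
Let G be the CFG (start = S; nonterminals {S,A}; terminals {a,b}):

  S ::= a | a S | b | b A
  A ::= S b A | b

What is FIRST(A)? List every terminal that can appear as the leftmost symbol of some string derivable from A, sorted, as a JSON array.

FIRST sets, iterate to fixpoint:
pass 1:
  A via A→b: +{b}
  S via S→a: +{a}
  S via S→b: +{b}
  S: {a,b}  A: {b}
pass 2:
  A via A→S b A: +{a}
  S: {a,b}  A: {a,b}
pass 3: (no change)
  S: {a,b}  A: {a,b}

FIRST(A) = ["a", "b"]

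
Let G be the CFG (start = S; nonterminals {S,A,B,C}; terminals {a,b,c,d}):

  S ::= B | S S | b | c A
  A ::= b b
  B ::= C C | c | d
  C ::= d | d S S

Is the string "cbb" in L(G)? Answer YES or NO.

Convert to CNF:
  S -> C C | S S | T2 A | b | c | d
  A -> T0 T0
  B -> C C | c | d
  C -> T1 X3 | d
  T0 -> b
  T1 -> d
  T2 -> c
  X3 -> S S

CYK fill:
  T[0,0] 'c' = {B,S,T2}  orig:{B,S}
  T[1,1] 'b' = {S,T0}  orig:{S}
  T[2,2] 'b' = {S,T0}  orig:{S}
  T[0,1] 'cb' = {S,X3}  orig:{S}
  T[1,2] 'bb' = {A,S,X3}  orig:{A,S}
  T[0,2] 'cbb' = {S,X3}  orig:{S}

S ∈ T[0,2] ⇒ YES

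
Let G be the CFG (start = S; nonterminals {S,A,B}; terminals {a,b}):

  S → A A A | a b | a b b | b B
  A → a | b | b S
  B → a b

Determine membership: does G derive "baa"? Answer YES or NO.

Convert to CNF:
  S -> A X2 | T0 B | T1 T0 | T1 X3
  A -> T0 S | a | b
  B -> T1 T0
  T0 -> b
  T1 -> a
  X2 -> A A
  X3 -> T0 T0

CYK fill:
  cell(0,0) b: {A,T0}  orig:{A}
  cell(1,1) a: {A,T1}  orig:{A}
  cell(2,2) a: {A,T1}  orig:{A}
  cell(0,1) ba: {X2}  orig:{}
  cell(1,2) aa: {X2}  orig:{}
  cell(0,2) baa: {S}

S ∈ T[0,2] ⇒ YES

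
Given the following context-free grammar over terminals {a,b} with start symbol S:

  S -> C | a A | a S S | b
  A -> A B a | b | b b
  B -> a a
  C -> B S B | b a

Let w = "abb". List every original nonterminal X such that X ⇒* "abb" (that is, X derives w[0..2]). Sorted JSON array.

Convert to CNF:
  S -> B X4 | T0 A | T0 X5 | T1 T0 | b
  A -> A X2 | T1 T1 | b
  B -> T0 T0
  C -> B X3 | T1 T0
  T0 -> a
  T1 -> b
  X2 -> B T0
  X3 -> S B
  X4 -> S B
  X5 -> S S

Fill CYK table bottom-up (cells [i..j] with 0 ≤ i ≤ j ≤ 2 only):
  [0..0]={T0}  "a"  orig:{}
  [1..1]={A,S,T1}  "b"  orig:{A,S}
  [2..2]={A,S,T1}  "b"  orig:{A,S}
  [0..1]={S}  "ab"
  [1..2]={A,X5}  "bb"  orig:{A}
  [0..2]={S,X5}  "abb"  orig:{S}

Original NTs in T[0,2] deriving "abb": ["S"]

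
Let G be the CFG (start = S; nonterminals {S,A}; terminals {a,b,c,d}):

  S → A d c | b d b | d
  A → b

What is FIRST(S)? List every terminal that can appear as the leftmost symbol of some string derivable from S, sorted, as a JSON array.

Compute FIRST by fixpoint:
iter 1:
  A via A→b: +{b}
  S via S→A d c: +{b}
  S via S→d: +{d}
  FIRST(S)={b,d}  FIRST(A)={b}
iter 2: (no change)
  FIRST(S)={b,d}  FIRST(A)={b}

FIRST(S) = ["b", "d"]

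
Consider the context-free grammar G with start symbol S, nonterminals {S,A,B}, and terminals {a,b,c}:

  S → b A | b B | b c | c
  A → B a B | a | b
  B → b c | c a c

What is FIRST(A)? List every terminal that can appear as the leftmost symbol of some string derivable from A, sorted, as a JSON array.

FIRST sets, iterate to fixpoint:
pass 1:
  A via A→a: +{a}
  A via A→b: +{b}
  B via B→b c: +{b}
  B via B→c a c: +{c}
  S via S→b A: +{b}
  S via S→c: +{c}
  FIRST(S)={b,c}  FIRST(A)={a,b}  FIRST(B)={b,c}
pass 2:
  A via A→B a B: +{c}
  FIRST(S)={b,c}  FIRST(A)={a,b,c}  FIRST(B)={b,c}
pass 3: — fixpoint
  FIRST(S)={b,c}  FIRST(A)={a,b,c}  FIRST(B)={b,c}

FIRST(A) = ["a", "b", "c"]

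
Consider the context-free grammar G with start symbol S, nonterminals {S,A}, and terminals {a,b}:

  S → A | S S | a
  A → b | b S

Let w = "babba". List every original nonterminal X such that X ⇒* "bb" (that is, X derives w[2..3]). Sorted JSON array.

CNF form of G:
  S -> S S | T0 S | a | b
  A -> T0 S | b
  T0 -> b

CYK table (by increasing span) — only the sub-triangle for w[2..3]:
  [2..2]={A,S,T0}  "b"  orig:{A,S}
  [3..3]={A,S,T0}  "b"  orig:{A,S}
  [2..3]={A,S}  "bb"

Original NTs in T[2,3] deriving "bb": ["A", "S"]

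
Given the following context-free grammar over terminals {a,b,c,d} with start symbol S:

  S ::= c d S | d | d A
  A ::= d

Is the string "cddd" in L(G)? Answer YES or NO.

Convert to CNF:
  S -> T0 X2 | T1 A | d
  A -> d
  T0 -> c
  T1 -> d
  X2 -> T1 S

CYK table (by increasing span):
  T[0,0] 'c' = {T0}  orig:{}
  T[1,1] 'd' = {A,S,T1}  orig:{A,S}
  T[2,2] 'd' = {A,S,T1}  orig:{A,S}
  T[3,3] 'd' = {A,S,T1}  orig:{A,S}
  T[0,1] 'cd' = ∅
  T[1,2] 'dd' = {S,X2}  orig:{S}
  T[2,3] 'dd' = {S,X2}  orig:{S}
  T[0,2] 'cdd' = {S}
  T[1,3] 'ddd' = {X2}  orig:{}
  T[0,3] 'cddd' = {S}

S ∈ T[0,3] ⇒ YES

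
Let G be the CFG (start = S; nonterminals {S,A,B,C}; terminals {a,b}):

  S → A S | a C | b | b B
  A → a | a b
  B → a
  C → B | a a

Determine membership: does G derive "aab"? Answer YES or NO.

Convert to CNF:
  S -> A S | T0 C | T1 B | b
  A -> T0 T1 | a
  B -> a
  C -> T0 T0 | a
  T0 -> a
  T1 -> b

Fill CYK table bottom-up:
  T[0,0] 'a' = {A,B,C,T0}  orig:{A,B,C}
  T[1,1] 'a' = {A,B,C,T0}  orig:{A,B,C}
  T[2,2] 'b' = {S,T1}  orig:{S}
  T[0,1] 'aa' = {C,S}
  T[1,2] 'ab' = {A,S}
  T[0,2] 'aab' = {S}

S ∈ T[0,2] ⇒ YES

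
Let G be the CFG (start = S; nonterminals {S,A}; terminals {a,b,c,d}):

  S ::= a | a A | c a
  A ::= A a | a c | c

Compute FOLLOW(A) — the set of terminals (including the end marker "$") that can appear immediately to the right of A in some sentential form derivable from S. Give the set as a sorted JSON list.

Compute FIRST by fixpoint:
iter 1:
  A via A→a c: +{a}
  A via A→c: +{c}
  S via S→a: +{a}
  S via S→c a: +{c}
  FIRST(S)={a,c}  FIRST(A)={a,c}
iter 2: (no change)
  FIRST(S)={a,c}  FIRST(A)={a,c}

Compute FOLLOW by fixpoint:
initialize: $ ∈ FOLLOW(S)
pass 1:
  A→A a: FOLLOW(A) ⊇ FIRST(a) = {a}; new: +{a}
  S→a A: FOLLOW(A) ⊇ FOLLOW(S) ⊇ {$}; new: +{$}
  FOLLOW(S)={$}  FOLLOW(A)={$,a}
pass 2: (stable)
  FOLLOW(S)={$}  FOLLOW(A)={$,a}

FOLLOW(A) = ["$", "a"]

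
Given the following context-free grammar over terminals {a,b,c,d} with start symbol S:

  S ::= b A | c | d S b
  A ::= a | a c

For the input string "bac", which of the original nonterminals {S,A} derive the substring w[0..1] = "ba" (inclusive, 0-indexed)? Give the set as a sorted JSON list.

CNF form of G:
  S -> T2 A | T3 X4 | c
  A -> T0 T1 | a
  T0 -> a
  T1 -> c
  T2 -> b
  T3 -> d
  X4 -> S T2

CYK table (by increasing span), restricted to cells inside w[0..1]:
  T[0,0] 'b' = {T2}  orig:{}
  T[1,1] 'a' = {A,T0}  orig:{A}
  T[0,1] 'ba' = {S}

Original NTs in T[0,1] deriving "ba": ["S"]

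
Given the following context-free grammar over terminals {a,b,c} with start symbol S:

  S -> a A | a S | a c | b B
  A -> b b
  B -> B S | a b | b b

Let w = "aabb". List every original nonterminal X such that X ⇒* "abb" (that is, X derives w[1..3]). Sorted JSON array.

CNF form of G:
  S -> T0 B | T1 A | T1 S | T1 T2
  A -> T0 T0
  B -> B S | T0 T0 | T1 T0
  T0 -> b
  T1 -> a
  T2 -> c

CYK fill, restricted to cells inside w[1..3]:
  cell(1,1) a: {T1}  orig:{}
  cell(2,2) b: {T0}  orig:{}
  cell(3,3) b: {T0}  orig:{}
  cell(1,2) ab: {B}
  cell(2,3) bb: {A,B}
  cell(1,3) abb: {S}

Original NTs in T[1,3] deriving "abb": ["S"]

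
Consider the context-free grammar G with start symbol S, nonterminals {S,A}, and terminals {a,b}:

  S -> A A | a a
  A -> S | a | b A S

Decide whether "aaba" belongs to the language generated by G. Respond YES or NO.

CNF form of G:
  S -> A A | T0 T0
  A -> A A | T0 T0 | T1 X2 | a
  T0 -> a
  T1 -> b
  X2 -> A S

CYK table (by increasing span):
  T[0,0] 'a' = {A,T0}  orig:{A}
  T[1,1] 'a' = {A,T0}  orig:{A}
  T[2,2] 'b' = {T1}  orig:{}
  T[3,3] 'a' = {A,T0}  orig:{A}
  T[0,1] 'aa' = {A,S}
  T[1,2] 'ab' = ∅
  T[2,3] 'ba' = ∅
  T[0,2] 'aab' = ∅
  T[1,3] 'aba' = ∅
  T[0,3] 'aaba' = ∅

S ∉ T[0,3] ⇒ NO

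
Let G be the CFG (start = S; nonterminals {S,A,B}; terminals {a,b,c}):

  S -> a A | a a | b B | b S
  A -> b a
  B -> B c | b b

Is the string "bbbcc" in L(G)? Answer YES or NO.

CNF form of G:
  S -> T0 B | T0 S | T1 A | T1 T1
  A -> T0 T1
  B -> B T2 | T0 T0
  T0 -> b
  T1 -> a
  T2 -> c

CYK fill:
  T[0,0] 'b' = {T0}  orig:{}
  T[1,1] 'b' = {T0}  orig:{}
  T[2,2] 'b' = {T0}  orig:{}
  T[3,3] 'c' = {T2}  orig:{}
  T[4,4] 'c' = {T2}  orig:{}
  T[0,1] 'bb' = {B}
  T[1,2] 'bb' = {B}
  T[2,3] 'bc' = ∅
  T[3,4] 'cc' = ∅
  T[0,2] 'bbb' = {S}
  T[1,3] 'bbc' = {B}
  T[2,4] 'bcc' = ∅
  T[0,3] 'bbbc' = {S}
  T[1,4] 'bbcc' = {B}
  T[0,4] 'bbbcc' = {S}

S ∈ T[0,4] ⇒ YES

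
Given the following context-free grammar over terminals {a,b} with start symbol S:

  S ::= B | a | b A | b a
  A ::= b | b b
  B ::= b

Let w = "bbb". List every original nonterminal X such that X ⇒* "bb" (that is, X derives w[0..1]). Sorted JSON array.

Convert to CNF:
  S -> T0 A | T0 T1 | a | b
  A -> T0 T0 | b
  B -> b
  T0 -> b
  T1 -> a

Fill CYK table bottom-up — only the sub-triangle for w[0..1]:
  T[0,0] 'b' = {A,B,S,T0}  orig:{A,B,S}
  T[1,1] 'b' = {A,B,S,T0}  orig:{A,B,S}
  T[0,1] 'bb' = {A,S}

Original NTs in T[0,1] deriving "bb": ["A", "S"]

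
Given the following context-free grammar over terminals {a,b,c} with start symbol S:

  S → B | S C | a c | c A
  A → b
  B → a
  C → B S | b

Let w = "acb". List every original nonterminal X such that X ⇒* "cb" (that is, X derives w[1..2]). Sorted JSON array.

CNF form of G:
  S -> S C | T0 T1 | T1 A | a
  A -> b
  B -> a
  C -> B S | b
  T0 -> a
  T1 -> c

CYK table (by increasing span) — only the sub-triangle for w[1..2]:
  cell(1,1) c: {T1}  orig:{}
  cell(2,2) b: {A,C}
  cell(1,2) cb: {S}

Original NTs in T[1,2] deriving "cb": ["S"]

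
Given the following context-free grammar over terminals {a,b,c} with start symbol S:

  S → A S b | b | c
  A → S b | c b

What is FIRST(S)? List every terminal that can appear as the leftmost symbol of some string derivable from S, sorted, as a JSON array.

FIRST iteration:
[1]
  A via A→c b: +{c}
  S via S→A S b: +{c}
  S via S→b: +{b}
  FIRST[S]={b,c}  FIRST[A]={c}
[2]
  A via A→S b: +{b}
  FIRST[S]={b,c}  FIRST[A]={b,c}
[3] (stable)
  FIRST[S]={b,c}  FIRST[A]={b,c}

FIRST(S) = ["b", "c"]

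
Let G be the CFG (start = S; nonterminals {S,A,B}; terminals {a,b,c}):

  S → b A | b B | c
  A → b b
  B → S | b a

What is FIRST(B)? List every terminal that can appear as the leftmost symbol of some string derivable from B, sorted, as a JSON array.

Compute FIRST by fixpoint:
[1]
  A via A→b b: +{b}
  B via B→b a: +{b}
  S via S→b A: +{b}
  S via S→c: +{c}
  FIRST(S)={b,c}  FIRST(A)={b}  FIRST(B)={b}
[2]
  B via B→S: +{c}
  FIRST(S)={b,c}  FIRST(A)={b}  FIRST(B)={b,c}
[3] (stable)
  FIRST(S)={b,c}  FIRST(A)={b}  FIRST(B)={b,c}

FIRST(B) = ["b", "c"]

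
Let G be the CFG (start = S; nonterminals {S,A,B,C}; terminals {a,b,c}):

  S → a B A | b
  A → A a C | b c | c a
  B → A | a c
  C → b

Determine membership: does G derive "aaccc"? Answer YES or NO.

Convert to CNF:
  S -> T0 X5 | b
  A -> A X3 | T1 T2 | T2 T0
  B -> A X4 | T0 T2 | T1 T2 | T2 T0
  C -> b
  T0 -> a
  T1 -> b
  T2 -> c
  X3 -> T0 C
  X4 -> T0 C
  X5 -> B A

Fill CYK table bottom-up:
  [0..0]={T0}  "a"  orig:{}
  [1..1]={T0}  "a"  orig:{}
  [2..2]={T2}  "c"  orig:{}
  [3..3]={T2}  "c"  orig:{}
  [4..4]={T2}  "c"  orig:{}
  [0..1]=∅  "aa"
  [1..2]={B}  "ac"
  [2..3]=∅  "cc"
  [3..4]=∅  "cc"
  [0..2]=∅  "aac"
  [1..3]=∅  "acc"
  [2..4]=∅  "ccc"
  [0..3]=∅  "aacc"
  [1..4]=∅  "accc"
  [0..4]=∅  "aaccc"

S ∉ T[0,4] ⇒ NO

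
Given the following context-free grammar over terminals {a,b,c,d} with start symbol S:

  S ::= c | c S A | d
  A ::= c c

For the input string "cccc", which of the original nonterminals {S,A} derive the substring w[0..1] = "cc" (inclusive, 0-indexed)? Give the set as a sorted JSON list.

Convert to CNF:
  S -> T0 X1 | c | d
  A -> T0 T0
  T0 -> c
  X1 -> S A

CYK table (by increasing span), restricted to cells inside w[0..1]:
  T[0,0] 'c' = {S,T0}  orig:{S}
  T[1,1] 'c' = {S,T0}  orig:{S}
  T[0,1] 'cc' = {A}

Original NTs in T[0,1] deriving "cc": ["A"]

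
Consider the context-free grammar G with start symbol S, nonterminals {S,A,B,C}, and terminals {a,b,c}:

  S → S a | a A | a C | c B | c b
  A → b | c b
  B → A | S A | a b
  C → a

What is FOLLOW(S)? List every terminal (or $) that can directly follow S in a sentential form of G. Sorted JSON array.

FIRST sets, iterate to fixpoint:
pass 1:
  A via A→b: +{b}
  A via A→c b: +{c}
  B via B→A: +{b,c}
  B via B→a b: +{a}
  C via C→a: +{a}
  S via S→a A: +{a}
  S via S→c B: +{c}
  FIRST[S]={a,c}  FIRST[A]={b,c}  FIRST[B]={a,b,c}  FIRST[C]={a}
pass 2: — fixpoint
  FIRST[S]={a,c}  FIRST[A]={b,c}  FIRST[B]={a,b,c}  FIRST[C]={a}

FOLLOW iteration:
seed FOLLOW(S) with $
iter 1:
  B→S A: FOLLOW(S) ⊇ FIRST(A) = {b,c}; new: +{b,c}
  S→S a: FOLLOW(S) ⊇ FIRST(a) = {a}; new: +{a}
  S→a A: FOLLOW(A) ⊇ FOLLOW(S) ⊇ {$,a,b,c}; new: +{$,a,b,c}
  S→a C: FOLLOW(C) ⊇ FOLLOW(S) ⊇ {$,a,b,c}; new: +{$,a,b,c}
  S→c B: FOLLOW(B) ⊇ FOLLOW(S) ⊇ {$,a,b,c}; new: +{$,a,b,c}
  S: {$,a,b,c}  A: {$,a,b,c}  B: {$,a,b,c}  C: {$,a,b,c}
iter 2: — fixpoint
  S: {$,a,b,c}  A: {$,a,b,c}  B: {$,a,b,c}  C: {$,a,b,c}

FOLLOW(S) = ["$", "a", "b", "c"]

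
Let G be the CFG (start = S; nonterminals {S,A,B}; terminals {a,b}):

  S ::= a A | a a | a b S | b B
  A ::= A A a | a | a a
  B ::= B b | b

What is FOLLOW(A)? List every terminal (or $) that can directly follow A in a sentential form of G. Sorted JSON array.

FIRST sets, iterate to fixpoint:
pass 1:
  A via A→a: +{a}
  B via B→b: +{b}
  S via S→a A: +{a}
  S via S→b B: +{b}
  FIRST(S)={a,b}  FIRST(A)={a}  FIRST(B)={b}
pass 2: (no change)
  FIRST(S)={a,b}  FIRST(A)={a}  FIRST(B)={b}

Compute FOLLOW by fixpoint:
seed FOLLOW(S) with $
round 1:
  A→A A a: FOLLOW(A) ⊇ FIRST(A) = {a}; new: +{a}
  B→B b: FOLLOW(B) ⊇ FIRST(b) = {b}; new: +{b}
  S→a A: FOLLOW(A) ⊇ FOLLOW(S) ⊇ {$}; new: +{$}
  S→b B: FOLLOW(B) ⊇ FOLLOW(S) ⊇ {$}; new: +{$}
  FOLLOW(S)={$}  FOLLOW(A)={$,a}  FOLLOW(B)={$,b}
round 2: — fixpoint
  FOLLOW(S)={$}  FOLLOW(A)={$,a}  FOLLOW(B)={$,b}

FOLLOW(A) = ["$", "a"]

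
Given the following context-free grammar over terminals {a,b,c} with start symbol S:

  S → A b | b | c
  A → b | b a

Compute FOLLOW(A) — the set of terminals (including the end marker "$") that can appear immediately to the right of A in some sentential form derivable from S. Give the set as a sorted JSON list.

Compute FIRST by fixpoint:
iter 1:
  A via A→b: +{b}
  S via S→A b: +{b}
  S via S→c: +{c}
  S: {b,c}  A: {b}
iter 2: (stable)
  S: {b,c}  A: {b}

FOLLOW sets:
FOLLOW(S) := {$}
iter 1:
  S→A b: FOLLOW(A) ⊇ FIRST(b) = {b}; new: +{b}
  FOLLOW[S]={$}  FOLLOW[A]={b}
iter 2: (stable)
  FOLLOW[S]={$}  FOLLOW[A]={b}

FOLLOW(A) = ["b"]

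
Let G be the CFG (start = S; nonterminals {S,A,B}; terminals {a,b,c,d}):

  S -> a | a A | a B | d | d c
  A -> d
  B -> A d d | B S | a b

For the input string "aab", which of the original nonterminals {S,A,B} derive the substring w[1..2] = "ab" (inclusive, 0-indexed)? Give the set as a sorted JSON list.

Convert to CNF:
  S -> T0 T3 | T1 A | T1 B | a | d
  A -> d
  B -> A X4 | B S | T1 T2
  T0 -> d
  T1 -> a
  T2 -> b
  T3 -> c
  X4 -> T0 T0

CYK fill — only the sub-triangle for w[1..2]:
  [1..1]={S,T1}  "a"  orig:{S}
  [2..2]={T2}  "b"  orig:{}
  [1..2]={B}  "ab"

Original NTs in T[1,2] deriving "ab": ["B"]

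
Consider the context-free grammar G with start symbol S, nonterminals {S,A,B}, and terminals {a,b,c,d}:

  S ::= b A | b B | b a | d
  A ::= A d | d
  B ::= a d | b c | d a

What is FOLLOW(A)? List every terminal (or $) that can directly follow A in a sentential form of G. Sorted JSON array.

FIRST iteration:
iter 1:
  A via A→d: +{d}
  B via B→a d: +{a}
  B via B→b c: +{b}
  B via B→d a: +{d}
  S via S→b A: +{b}
  S via S→d: +{d}
  S: {b,d}  A: {d}  B: {a,b,d}
iter 2: — fixpoint
  S: {b,d}  A: {d}  B: {a,b,d}

FOLLOW iteration:
initialize: $ ∈ FOLLOW(S)
pass 1:
  A→A d: FOLLOW(A) ⊇ FIRST(d) = {d}; new: +{d}
  S→b A: FOLLOW(A) ⊇ FOLLOW(S) ⊇ {$}; new: +{$}
  S→b B: FOLLOW(B) ⊇ FOLLOW(S) ⊇ {$}; new: +{$}
  FOLLOW[S]={$}  FOLLOW[A]={$,d}  FOLLOW[B]={$}
pass 2: (stable)
  FOLLOW[S]={$}  FOLLOW[A]={$,d}  FOLLOW[B]={$}

FOLLOW(A) = ["$", "d"]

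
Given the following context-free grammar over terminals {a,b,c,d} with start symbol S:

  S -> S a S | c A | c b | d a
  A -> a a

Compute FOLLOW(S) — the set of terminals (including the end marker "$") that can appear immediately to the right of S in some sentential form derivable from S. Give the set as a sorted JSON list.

Compute FIRST by fixpoint:
pass 1:
  A via A→a a: +{a}
  S via S→c A: +{c}
  S via S→d a: +{d}
  S: {c,d}  A: {a}
pass 2: (no change)
  S: {c,d}  A: {a}

FOLLOW iteration:
initialize: $ ∈ FOLLOW(S)
round 1:
  S→S a S: FOLLOW(S) ⊇ FIRST(a) = {a}; new: +{a}
  S→c A: FOLLOW(A) ⊇ FOLLOW(S) ⊇ {$,a}; new: +{$,a}
  FOLLOW[S]={$,a}  FOLLOW[A]={$,a}
round 2: (stable)
  FOLLOW[S]={$,a}  FOLLOW[A]={$,a}

FOLLOW(S) = ["$", "a"]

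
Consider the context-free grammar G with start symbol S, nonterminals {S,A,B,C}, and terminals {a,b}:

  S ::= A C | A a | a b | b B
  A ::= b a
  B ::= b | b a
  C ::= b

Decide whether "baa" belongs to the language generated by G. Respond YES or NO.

Convert to CNF:
  S -> A C | A T1 | T0 B | T1 T0
  A -> T0 T1
  B -> T0 T1 | b
  C -> b
  T0 -> b
  T1 -> a

Fill CYK table bottom-up:
  cell(0,0) b: {B,C,T0}  orig:{B,C}
  cell(1,1) a: {T1}  orig:{}
  cell(2,2) a: {T1}  orig:{}
  cell(0,1) ba: {A,B}
  cell(1,2) aa: ∅
  cell(0,2) baa: {S}

S ∈ T[0,2] ⇒ YES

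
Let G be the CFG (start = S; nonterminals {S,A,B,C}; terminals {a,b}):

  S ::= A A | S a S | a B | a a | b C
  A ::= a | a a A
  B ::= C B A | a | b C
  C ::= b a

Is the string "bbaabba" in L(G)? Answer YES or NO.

CNF form of G:
  S -> A A | S X4 | T0 B | T0 T0 | T1 C
  A -> T0 X2 | a
  B -> C X3 | T1 C | a
  C -> T1 T0
  T0 -> a
  T1 -> b
  X2 -> T0 A
  X3 -> B A
  X4 -> T0 S

Fill CYK table bottom-up:
  cell(0,0) b: {T1}  orig:{}
  cell(1,1) b: {T1}  orig:{}
  cell(2,2) a: {A,B,T0}  orig:{A,B}
  cell(3,3) a: {A,B,T0}  orig:{A,B}
  cell(4,4) b: {T1}  orig:{}
  cell(5,5) b: {T1}  orig:{}
  cell(6,6) a: {A,B,T0}  orig:{A,B}
  cell(0,1) bb: ∅
  cell(1,2) ba: {C}
  cell(2,3) aa: {S,X2,X3}  orig:{S}
  cell(3,4) ab: ∅
  cell(4,5) bb: ∅
  cell(5,6) ba: {C}
  cell(0,2) bba: {B,S}
  cell(1,3) baa: ∅
  cell(2,4) aab: ∅
  cell(3,5) abb: ∅
  cell(4,6) bba: {B,S}
  cell(0,3) bbaa: {X3}  orig:{}
  cell(1,4) baab: ∅
  cell(2,5) aabb: ∅
  cell(3,6) abba: {S,X4}  orig:{S}
  cell(0,4) bbaab: ∅
  cell(1,5) baabb: ∅
  cell(2,6) aabba: {X4}  orig:{}
  cell(0,5) bbaabb: ∅
  cell(1,6) baabba: ∅
  cell(0,6) bbaabba: {S}

S ∈ T[0,6] ⇒ YES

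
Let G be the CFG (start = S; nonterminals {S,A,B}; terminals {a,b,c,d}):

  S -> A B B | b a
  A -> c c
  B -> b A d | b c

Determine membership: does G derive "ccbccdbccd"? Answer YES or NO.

Convert to CNF:
  S -> A X5 | T1 T3
  A -> T0 T0
  B -> T1 T0 | T1 X4
  T0 -> c
  T1 -> b
  T2 -> d
  T3 -> a
  X4 -> A T2
  X5 -> B B

Fill CYK table bottom-up:
  cell(0,0) c: {T0}  orig:{}
  cell(1,1) c: {T0}  orig:{}
  cell(2,2) b: {T1}  orig:{}
  cell(3,3) c: {T0}  orig:{}
  cell(4,4) c: {T0}  orig:{}
  cell(5,5) d: {T2}  orig:{}
  cell(6,6) b: {T1}  orig:{}
  cell(7,7) c: {T0}  orig:{}
  cell(8,8) c: {T0}  orig:{}
  cell(9,9) d: {T2}  orig:{}
  cell(0,1) cc: {A}
  cell(1,2) cb: ∅
  cell(2,3) bc: {B}
  cell(3,4) cc: {A}
  cell(4,5) cd: ∅
  cell(5,6) db: ∅
  cell(6,7) bc: {B}
  cell(7,8) cc: {A}
  cell(8,9) cd: ∅
  cell(0,2) ccb: ∅
  cell(1,3) cbc: ∅
  cell(2,4) bcc: ∅
  cell(3,5) ccd: {X4}  orig:{}
  cell(4,6) cdb: ∅
  cell(5,7) dbc: ∅
  cell(6,8) bcc: ∅
  cell(7,9) ccd: {X4}  orig:{}
  cell(0,3) ccbc: ∅
  cell(1,4) cbcc: ∅
  cell(2,5) bccd: {B}
  cell(3,6) ccdb: ∅
  cell(4,7) cdbc: ∅
  cell(5,8) dbcc: ∅
  cell(6,9) bccd: {B}
  cell(0,4) ccbcc: ∅
  cell(1,5) cbccd: ∅
  cell(2,6) bccdb: ∅
  cell(3,7) ccdbc: ∅
  cell(4,8) cdbcc: ∅
  cell(5,9) dbccd: ∅
  cell(0,5) ccbccd: ∅
  cell(1,6) cbccdb: ∅
  cell(2,7) bccdbc: {X5}  orig:{}
  cell(3,8) ccdbcc: ∅
  cell(4,9) cdbccd: ∅
  cell(0,6) ccbccdb: ∅
  cell(1,7) cbccdbc: ∅
  cell(2,8) bccdbcc: ∅
  cell(3,9) ccdbccd: ∅
  cell(0,7) ccbccdbc: {S}
  cell(1,8) cbccdbcc: ∅
  cell(2,9) bccdbccd: {X5}  orig:{}
  cell(0,8) ccbccdbcc: ∅
  cell(1,9) cbccdbccd: ∅
  cell(0,9) ccbccdbccd: {S}

S ∈ T[0,9] ⇒ YES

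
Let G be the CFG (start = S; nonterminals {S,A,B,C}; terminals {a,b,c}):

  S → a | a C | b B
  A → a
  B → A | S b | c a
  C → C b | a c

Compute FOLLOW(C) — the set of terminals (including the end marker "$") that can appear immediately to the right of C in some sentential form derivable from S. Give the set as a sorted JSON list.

FIRST sets, iterate to fixpoint:
[1]
  A via A→a: +{a}
  B via B→A: +{a}
  B via B→c a: +{c}
  C via C→a c: +{a}
  S via S→a: +{a}
  S via S→b B: +{b}
  S: {a,b}  A: {a}  B: {a,c}  C: {a}
[2]
  B via B→S b: +{b}
  S: {a,b}  A: {a}  B: {a,b,c}  C: {a}
[3] (no change)
  S: {a,b}  A: {a}  B: {a,b,c}  C: {a}

FOLLOW iteration:
seed FOLLOW(S) with $
[1]
  B→S b: FOLLOW(S) ⊇ FIRST(b) = {b}; new: +{b}
  C→C b: FOLLOW(C) ⊇ FIRST(b) = {b}; new: +{b}
  S→a C: FOLLOW(C) ⊇ FOLLOW(S) ⊇ {$,b}; new: +{$}
  S→b B: FOLLOW(B) ⊇ FOLLOW(S) ⊇ {$,b}; new: +{$,b}
  FOLLOW(S)={$,b}  FOLLOW(A)={}  FOLLOW(B)={$,b}  FOLLOW(C)={$,b}
[2]
  B→A: FOLLOW(A) ⊇ FOLLOW(B) ⊇ {$,b}; new: +{$,b}
  FOLLOW(S)={$,b}  FOLLOW(A)={$,b}  FOLLOW(B)={$,b}  FOLLOW(C)={$,b}
[3] (stable)
  FOLLOW(S)={$,b}  FOLLOW(A)={$,b}  FOLLOW(B)={$,b}  FOLLOW(C)={$,b}

FOLLOW(C) = ["$", "b"]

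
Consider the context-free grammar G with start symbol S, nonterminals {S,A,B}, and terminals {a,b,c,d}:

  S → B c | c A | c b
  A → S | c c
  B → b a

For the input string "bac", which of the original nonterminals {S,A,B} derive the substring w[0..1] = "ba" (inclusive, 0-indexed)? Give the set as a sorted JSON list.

Convert to CNF:
  S -> B T0 | T0 A | T0 T1
  A -> B T0 | T0 A | T0 T0 | T0 T1
  B -> T1 T2
  T0 -> c
  T1 -> b
  T2 -> a

CYK table (by increasing span) (cells [i..j] with 0 ≤ i ≤ j ≤ 1 only):
  T[0,0] 'b' = {T1}  orig:{}
  T[1,1] 'a' = {T2}  orig:{}
  T[0,1] 'ba' = {B}

Original NTs in T[0,1] deriving "ba": ["B"]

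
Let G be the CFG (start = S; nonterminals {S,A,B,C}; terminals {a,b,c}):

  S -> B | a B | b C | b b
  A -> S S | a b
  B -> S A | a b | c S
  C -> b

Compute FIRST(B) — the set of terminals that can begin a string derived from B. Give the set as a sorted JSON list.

FIRST iteration:
pass 1:
  A via A→a b: +{a}
  B via B→a b: +{a}
  B via B→c S: +{c}
  C via C→b: +{b}
  S via S→B: +{a,c}
  S via S→b C: +{b}
  S: {a,b,c}  A: {a}  B: {a,c}  C: {b}
pass 2:
  A via A→S S: +{b,c}
  B via B→S A: +{b}
  S: {a,b,c}  A: {a,b,c}  B: {a,b,c}  C: {b}
pass 3: — fixpoint
  S: {a,b,c}  A: {a,b,c}  B: {a,b,c}  C: {b}

FIRST(B) = ["a", "b", "c"]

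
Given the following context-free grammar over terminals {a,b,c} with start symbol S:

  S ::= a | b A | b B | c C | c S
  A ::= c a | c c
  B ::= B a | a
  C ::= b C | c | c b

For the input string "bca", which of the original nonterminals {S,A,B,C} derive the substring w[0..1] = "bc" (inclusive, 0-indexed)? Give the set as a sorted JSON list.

CNF form of G:
  S -> T0 C | T0 S | T2 A | T2 B | a
  A -> T0 T0 | T0 T1
  B -> B T1 | a
  C -> T0 T2 | T2 C | c
  T0 -> c
  T1 -> a
  T2 -> b

Fill CYK table bottom-up, restricted to cells inside w[0..1]:
  [0..0]={T2}  "b"  orig:{}
  [1..1]={C,T0}  "c"  orig:{C}
  [0..1]={C}  "bc"

Original NTs in T[0,1] deriving "bc": ["C"]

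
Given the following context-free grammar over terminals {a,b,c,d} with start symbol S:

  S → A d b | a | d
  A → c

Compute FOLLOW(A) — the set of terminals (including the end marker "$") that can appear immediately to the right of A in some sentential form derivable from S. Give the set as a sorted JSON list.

FIRST sets, iterate to fixpoint:
iter 1:
  A via A→c: +{c}
  S via S→A d b: +{c}
  S via S→a: +{a}
  S via S→d: +{d}
  S: {a,c,d}  A: {c}
iter 2: done
  S: {a,c,d}  A: {c}

Compute FOLLOW by fixpoint:
seed FOLLOW(S) with $
round 1:
  S→A d b: FOLLOW(A) ⊇ FIRST(d) = {d}; new: +{d}
  FOLLOW[S]={$}  FOLLOW[A]={d}
round 2: (no change)
  FOLLOW[S]={$}  FOLLOW[A]={d}

FOLLOW(A) = ["d"]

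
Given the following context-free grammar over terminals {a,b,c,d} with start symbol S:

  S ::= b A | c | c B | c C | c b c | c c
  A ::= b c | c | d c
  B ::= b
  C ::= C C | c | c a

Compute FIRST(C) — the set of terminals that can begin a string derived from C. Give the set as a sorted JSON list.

FIRST sets, iterate to fixpoint:
round 1:
  A via A→b c: +{b}
  A via A→c: +{c}
  A via A→d c: +{d}
  B via B→b: +{b}
  C via C→c: +{c}
  S via S→b A: +{b}
  S via S→c: +{c}
  FIRST(S)={b,c}  FIRST(A)={b,c,d}  FIRST(B)={b}  FIRST(C)={c}
round 2: done
  FIRST(S)={b,c}  FIRST(A)={b,c,d}  FIRST(B)={b}  FIRST(C)={c}

FIRST(C) = ["c"]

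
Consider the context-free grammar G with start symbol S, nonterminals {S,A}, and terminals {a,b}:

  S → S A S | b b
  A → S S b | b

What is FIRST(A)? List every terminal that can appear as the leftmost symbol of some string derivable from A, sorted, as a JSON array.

FIRST iteration:
iter 1:
  A via A→b: +{b}
  S via S→b b: +{b}
  S: {b}  A: {b}
iter 2: (stable)
  S: {b}  A: {b}

FIRST(A) = ["b"]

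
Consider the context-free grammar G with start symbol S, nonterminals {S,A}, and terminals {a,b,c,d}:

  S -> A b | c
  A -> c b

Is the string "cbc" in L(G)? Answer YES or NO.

CNF form of G:
  S -> A T1 | c
  A -> T0 T1
  T0 -> c
  T1 -> b

Fill CYK table bottom-up:
  cell(0,0) c: {S,T0}  orig:{S}
  cell(1,1) b: {T1}  orig:{}
  cell(2,2) c: {S,T0}  orig:{S}
  cell(0,1) cb: {A}
  cell(1,2) bc: ∅
  cell(0,2) cbc: ∅

S ∉ T[0,2] ⇒ NO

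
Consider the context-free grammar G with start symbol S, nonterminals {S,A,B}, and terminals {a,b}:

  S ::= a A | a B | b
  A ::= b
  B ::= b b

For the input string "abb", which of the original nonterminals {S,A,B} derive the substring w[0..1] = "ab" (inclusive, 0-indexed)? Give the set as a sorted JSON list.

Convert to CNF:
  S -> T1 A | T1 B | b
  A -> b
  B -> T0 T0
  T0 -> b
  T1 -> a

Fill CYK table bottom-up (cells [i..j] with 0 ≤ i ≤ j ≤ 1 only):
  [0..0]={T1}  "a"  orig:{}
  [1..1]={A,S,T0}  "b"  orig:{A,S}
  [0..1]={S}  "ab"

Original NTs in T[0,1] deriving "ab": ["S"]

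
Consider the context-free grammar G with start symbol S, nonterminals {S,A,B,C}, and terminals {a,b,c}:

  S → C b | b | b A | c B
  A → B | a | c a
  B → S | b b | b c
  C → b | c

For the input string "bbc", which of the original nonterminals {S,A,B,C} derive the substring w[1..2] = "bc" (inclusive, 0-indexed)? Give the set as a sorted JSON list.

Convert to CNF:
  S -> C T0 | T0 A | T1 B | b
  A -> C T0 | T0 A | T0 T0 | T0 T1 | T1 B | T1 T2 | a | b
  B -> C T0 | T0 A | T0 T0 | T0 T1 | T1 B | b
  C -> b | c
  T0 -> b
  T1 -> c
  T2 -> a

Fill CYK table bottom-up — only the sub-triangle for w[1..2]:
  cell(1,1) b: {A,B,C,S,T0}  orig:{A,B,C,S}
  cell(2,2) c: {C,T1}  orig:{C}
  cell(1,2) bc: {A,B}

Original NTs in T[1,2] deriving "bc": ["A", "B"]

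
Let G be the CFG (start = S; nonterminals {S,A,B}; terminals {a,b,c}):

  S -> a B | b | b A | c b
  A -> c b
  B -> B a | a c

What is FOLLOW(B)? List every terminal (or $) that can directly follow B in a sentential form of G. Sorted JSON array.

FIRST iteration:
iter 1:
  A via A→c b: +{c}
  B via B→a c: +{a}
  S via S→a B: +{a}
  S via S→b: +{b}
  S via S→c b: +{c}
  FIRST[S]={a,b,c}  FIRST[A]={c}  FIRST[B]={a}
iter 2: (stable)
  FIRST[S]={a,b,c}  FIRST[A]={c}  FIRST[B]={a}

FOLLOW sets:
initialize: $ ∈ FOLLOW(S)
iter 1:
  B→B a: FOLLOW(B) ⊇ FIRST(a) = {a}; new: +{a}
  S→a B: FOLLOW(B) ⊇ FOLLOW(S) ⊇ {$}; new: +{$}
  S→b A: FOLLOW(A) ⊇ FOLLOW(S) ⊇ {$}; new: +{$}
  FOLLOW(S)={$}  FOLLOW(A)={$}  FOLLOW(B)={$,a}
iter 2: done
  FOLLOW(S)={$}  FOLLOW(A)={$}  FOLLOW(B)={$,a}

FOLLOW(B) = ["$", "a"]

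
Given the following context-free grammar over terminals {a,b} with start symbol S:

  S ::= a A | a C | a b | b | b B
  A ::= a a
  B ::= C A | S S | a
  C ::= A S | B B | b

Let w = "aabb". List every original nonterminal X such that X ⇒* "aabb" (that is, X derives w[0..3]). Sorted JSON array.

CNF form of G:
  S -> T0 A | T0 C | T0 T1 | T1 B | b
  A -> T0 T0
  B -> C A | S S | a
  C -> A S | B B | b
  T0 -> a
  T1 -> b

CYK fill (cells [i..j] with 0 ≤ i ≤ j ≤ 3 only):
  T[0,0] 'a' = {B,T0}  orig:{B}
  T[1,1] 'a' = {B,T0}  orig:{B}
  T[2,2] 'b' = {C,S,T1}  orig:{C,S}
  T[3,3] 'b' = {C,S,T1}  orig:{C,S}
  T[0,1] 'aa' = {A,C}
  T[1,2] 'ab' = {S}
  T[2,3] 'bb' = {B}
  T[0,2] 'aab' = {C}
  T[1,3] 'abb' = {B,C}
  T[0,3] 'aabb' = {C,S}

Original NTs in T[0,3] deriving "aabb": ["C", "S"]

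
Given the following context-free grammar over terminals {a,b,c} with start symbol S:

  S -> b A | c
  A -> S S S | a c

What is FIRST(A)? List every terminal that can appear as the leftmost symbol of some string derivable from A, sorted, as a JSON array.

FIRST iteration:
round 1:
  A via A→a c: +{a}
  S via S→b A: +{b}
  S via S→c: +{c}
  FIRST[S]={b,c}  FIRST[A]={a}
round 2:
  A via A→S S S: +{b,c}
  FIRST[S]={b,c}  FIRST[A]={a,b,c}
round 3: — fixpoint
  FIRST[S]={b,c}  FIRST[A]={a,b,c}

FIRST(A) = ["a", "b", "c"]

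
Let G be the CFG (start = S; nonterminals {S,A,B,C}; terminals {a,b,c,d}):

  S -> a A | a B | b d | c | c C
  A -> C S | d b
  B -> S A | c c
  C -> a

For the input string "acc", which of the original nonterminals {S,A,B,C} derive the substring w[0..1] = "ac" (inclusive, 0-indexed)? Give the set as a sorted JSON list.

CNF form of G:
  S -> T1 T0 | T2 C | T3 A | T3 B | c
  A -> C S | T0 T1
  B -> S A | T2 T2
  C -> a
  T0 -> d
  T1 -> b
  T2 -> c
  T3 -> a

CYK fill — only the sub-triangle for w[0..1]:
  cell(0,0) a: {C,T3}  orig:{C}
  cell(1,1) c: {S,T2}  orig:{S}
  cell(0,1) ac: {A}

Original NTs in T[0,1] deriving "ac": ["A"]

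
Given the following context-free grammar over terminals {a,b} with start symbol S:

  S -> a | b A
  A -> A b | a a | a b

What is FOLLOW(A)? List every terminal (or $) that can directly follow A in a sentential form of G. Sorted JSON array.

Compute FIRST by fixpoint:
iter 1:
  A via A→a a: +{a}
  S via S→a: +{a}
  S via S→b A: +{b}
  FIRST[S]={a,b}  FIRST[A]={a}
iter 2: (no change)
  FIRST[S]={a,b}  FIRST[A]={a}

FOLLOW sets:
initialize: $ ∈ FOLLOW(S)
iter 1:
  A→A b: FOLLOW(A) ⊇ FIRST(b) = {b}; new: +{b}
  S→b A: FOLLOW(A) ⊇ FOLLOW(S) ⊇ {$}; new: +{$}
  FOLLOW[S]={$}  FOLLOW[A]={$,b}
iter 2: (stable)
  FOLLOW[S]={$}  FOLLOW[A]={$,b}

FOLLOW(A) = ["$", "b"]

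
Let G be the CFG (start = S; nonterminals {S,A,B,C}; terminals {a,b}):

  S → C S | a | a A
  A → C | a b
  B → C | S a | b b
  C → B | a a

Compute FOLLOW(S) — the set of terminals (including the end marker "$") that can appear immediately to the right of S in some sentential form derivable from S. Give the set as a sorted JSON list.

Compute FIRST by fixpoint:
iter 1:
  A via A→a b: +{a}
  B via B→b b: +{b}
  C via C→B: +{b}
  C via C→a a: +{a}
  S via S→C S: +{a,b}
  FIRST[S]={a,b}  FIRST[A]={a}  FIRST[B]={b}  FIRST[C]={a,b}
iter 2:
  A via A→C: +{b}
  B via B→C: +{a}
  FIRST[S]={a,b}  FIRST[A]={a,b}  FIRST[B]={a,b}  FIRST[C]={a,b}
iter 3: — fixpoint
  FIRST[S]={a,b}  FIRST[A]={a,b}  FIRST[B]={a,b}  FIRST[C]={a,b}

Compute FOLLOW by fixpoint:
initialize: $ ∈ FOLLOW(S)
pass 1:
  B→S a: FOLLOW(S) ⊇ FIRST(a) = {a}; new: +{a}
  S→C S: FOLLOW(C) ⊇ FIRST(S) = {a,b}; new: +{a,b}
  S→a A: FOLLOW(A) ⊇ FOLLOW(S) ⊇ {$,a}; new: +{$,a}
  FOLLOW(S)={$,a}  FOLLOW(A)={$,a}  FOLLOW(B)={}  FOLLOW(C)={a,b}
pass 2:
  A→C: FOLLOW(C) ⊇ FOLLOW(A) ⊇ {$,a}; new: +{$}
  C→B: FOLLOW(B) ⊇ FOLLOW(C) ⊇ {$,a,b}; new: +{$,a,b}
  FOLLOW(S)={$,a}  FOLLOW(A)={$,a}  FOLLOW(B)={$,a,b}  FOLLOW(C)={$,a,b}
pass 3: (no change)
  FOLLOW(S)={$,a}  FOLLOW(A)={$,a}  FOLLOW(B)={$,a,b}  FOLLOW(C)={$,a,b}

FOLLOW(S) = ["$", "a"]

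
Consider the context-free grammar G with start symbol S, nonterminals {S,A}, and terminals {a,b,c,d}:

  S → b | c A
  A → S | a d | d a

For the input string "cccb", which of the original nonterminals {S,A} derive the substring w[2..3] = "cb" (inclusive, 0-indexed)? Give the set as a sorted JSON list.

CNF form of G:
  S -> T2 A | b
  A -> T0 T1 | T1 T0 | T2 A | b
  T0 -> a
  T1 -> d
  T2 -> c

CYK fill — only the sub-triangle for w[2..3]:
  T[2,2] 'c' = {T2}  orig:{}
  T[3,3] 'b' = {A,S}
  T[2,3] 'cb' = {A,S}

Original NTs in T[2,3] deriving "cb": ["A", "S"]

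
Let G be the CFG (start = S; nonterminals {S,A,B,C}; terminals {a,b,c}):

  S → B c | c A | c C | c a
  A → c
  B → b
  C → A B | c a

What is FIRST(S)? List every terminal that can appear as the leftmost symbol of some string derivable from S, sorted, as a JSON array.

FIRST sets, iterate to fixpoint:
iter 1:
  A via A→c: +{c}
  B via B→b: +{b}
  C via C→A B: +{c}
  S via S→B c: +{b}
  S via S→c A: +{c}
  S: {b,c}  A: {c}  B: {b}  C: {c}
iter 2: (no change)
  S: {b,c}  A: {c}  B: {b}  C: {c}

FIRST(S) = ["b", "c"]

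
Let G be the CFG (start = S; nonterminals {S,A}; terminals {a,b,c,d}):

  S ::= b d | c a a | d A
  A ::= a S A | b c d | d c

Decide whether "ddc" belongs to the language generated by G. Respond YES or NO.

Convert to CNF:
  S -> T1 T3 | T2 X6 | T3 A
  A -> T0 X4 | T1 X5 | T3 T2
  T0 -> a
  T1 -> b
  T2 -> c
  T3 -> d
  X4 -> S A
  X5 -> T2 T3
  X6 -> T0 T0

Fill CYK table bottom-up:
  [0..0]={T3}  "d"  orig:{}
  [1..1]={T3}  "d"  orig:{}
  [2..2]={T2}  "c"  orig:{}
  [0..1]=∅  "dd"
  [1..2]={A}  "dc"
  [0..2]={S}  "ddc"

S ∈ T[0,2] ⇒ YES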